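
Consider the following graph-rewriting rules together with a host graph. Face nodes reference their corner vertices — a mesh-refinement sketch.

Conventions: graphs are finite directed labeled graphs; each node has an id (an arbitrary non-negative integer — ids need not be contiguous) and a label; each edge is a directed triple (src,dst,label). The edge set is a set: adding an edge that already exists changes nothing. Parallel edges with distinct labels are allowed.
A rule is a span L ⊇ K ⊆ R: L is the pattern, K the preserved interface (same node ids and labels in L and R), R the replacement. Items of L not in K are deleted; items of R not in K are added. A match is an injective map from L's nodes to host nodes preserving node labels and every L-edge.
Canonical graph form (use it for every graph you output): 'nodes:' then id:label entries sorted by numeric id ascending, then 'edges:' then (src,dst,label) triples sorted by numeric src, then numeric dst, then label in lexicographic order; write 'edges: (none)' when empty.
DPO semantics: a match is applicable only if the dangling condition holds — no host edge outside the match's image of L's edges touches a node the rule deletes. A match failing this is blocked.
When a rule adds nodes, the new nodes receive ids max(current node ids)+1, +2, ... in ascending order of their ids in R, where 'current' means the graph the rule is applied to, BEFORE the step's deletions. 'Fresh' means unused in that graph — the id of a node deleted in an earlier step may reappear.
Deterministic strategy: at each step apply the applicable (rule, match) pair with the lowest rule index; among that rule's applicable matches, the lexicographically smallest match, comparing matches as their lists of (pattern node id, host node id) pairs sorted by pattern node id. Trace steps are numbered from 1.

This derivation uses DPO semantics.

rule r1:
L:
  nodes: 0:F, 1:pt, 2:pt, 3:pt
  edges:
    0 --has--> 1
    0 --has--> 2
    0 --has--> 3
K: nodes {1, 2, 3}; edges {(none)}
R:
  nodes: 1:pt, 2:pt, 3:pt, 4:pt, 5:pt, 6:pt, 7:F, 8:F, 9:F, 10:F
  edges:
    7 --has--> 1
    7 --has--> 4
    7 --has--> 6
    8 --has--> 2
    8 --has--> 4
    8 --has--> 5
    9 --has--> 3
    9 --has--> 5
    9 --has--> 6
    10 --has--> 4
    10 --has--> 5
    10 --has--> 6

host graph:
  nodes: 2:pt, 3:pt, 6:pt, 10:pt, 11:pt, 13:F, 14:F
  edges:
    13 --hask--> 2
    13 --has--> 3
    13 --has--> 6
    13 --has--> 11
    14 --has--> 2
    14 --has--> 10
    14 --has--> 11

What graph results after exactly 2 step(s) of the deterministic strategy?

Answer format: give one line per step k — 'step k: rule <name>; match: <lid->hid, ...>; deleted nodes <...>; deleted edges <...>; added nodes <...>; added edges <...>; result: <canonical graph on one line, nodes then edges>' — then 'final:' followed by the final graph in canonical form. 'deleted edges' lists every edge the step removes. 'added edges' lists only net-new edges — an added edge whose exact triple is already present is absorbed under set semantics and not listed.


step 1: rule r1; match: 0->14, 1->2, 2->10, 3->11; deleted nodes 14; deleted edges (14,2,has); (14,10,has); (14,11,has); added nodes 15, 16, 17, 18, 19, 20, 21; added edges (18,2,has); (18,15,has); (18,17,has); (19,10,has); (19,15,has); (19,16,has); (20,11,has); (20,16,has); (20,17,has); (21,15,has); (21,16,has); (21,17,has); result: nodes: 2:pt, 3:pt, 6:pt, 10:pt, 11:pt, 13:F, 15:pt, 16:pt, 17:pt, 18:F, 19:F, 20:F, 21:F edges: (13,2,hask); (13,3,has); (13,6,has); (13,11,has); (18,2,has); (18,15,has); (18,17,has); (19,10,has); (19,15,has); (19,16,has); (20,11,has); (20,16,has); (20,17,has); (21,15,has); (21,16,has); (21,17,has)
step 2: rule r1; match: 0->18, 1->2, 2->15, 3->17; deleted nodes 18; deleted edges (18,2,has); (18,15,has); (18,17,has); added nodes 22, 23, 24, 25, 26, 27, 28; added edges (25,2,has); (25,22,has); (25,24,has); (26,15,has); (26,22,has); (26,23,has); (27,17,has); (27,23,has); (27,24,has); (28,22,has); (28,23,has); (28,24,has); result: nodes: 2:pt, 3:pt, 6:pt, 10:pt, 11:pt, 13:F, 15:pt, 16:pt, 17:pt, 19:F, 20:F, 21:F, 22:pt, 23:pt, 24:pt, 25:F, 26:F, 27:F, 28:F edges: (13,2,hask); (13,3,has); (13,6,has); (13,11,has); (19,10,has); (19,15,has); (19,16,has); (20,11,has); (20,16,has); (20,17,has); (21,15,has); (21,16,has); (21,17,has); (25,2,has); (25,22,has); (25,24,has); (26,15,has); (26,22,has); (26,23,has); (27,17,has); (27,23,has); (27,24,has); (28,22,has); (28,23,has); (28,24,has)
final:
nodes: 2:pt, 3:pt, 6:pt, 10:pt, 11:pt, 13:F, 15:pt, 16:pt, 17:pt, 19:F, 20:F, 21:F, 22:pt, 23:pt, 24:pt, 25:F, 26:F, 27:F, 28:F
edges: (13,2,hask); (13,3,has); (13,6,has); (13,11,has); (19,10,has); (19,15,has); (19,16,has); (20,11,has); (20,16,has); (20,17,has); (21,15,has); (21,16,has); (21,17,has); (25,2,has); (25,22,has); (25,24,has); (26,15,has); (26,22,has); (26,23,has); (27,17,has); (27,23,has); (27,24,has); (28,22,has); (28,23,has); (28,24,has)


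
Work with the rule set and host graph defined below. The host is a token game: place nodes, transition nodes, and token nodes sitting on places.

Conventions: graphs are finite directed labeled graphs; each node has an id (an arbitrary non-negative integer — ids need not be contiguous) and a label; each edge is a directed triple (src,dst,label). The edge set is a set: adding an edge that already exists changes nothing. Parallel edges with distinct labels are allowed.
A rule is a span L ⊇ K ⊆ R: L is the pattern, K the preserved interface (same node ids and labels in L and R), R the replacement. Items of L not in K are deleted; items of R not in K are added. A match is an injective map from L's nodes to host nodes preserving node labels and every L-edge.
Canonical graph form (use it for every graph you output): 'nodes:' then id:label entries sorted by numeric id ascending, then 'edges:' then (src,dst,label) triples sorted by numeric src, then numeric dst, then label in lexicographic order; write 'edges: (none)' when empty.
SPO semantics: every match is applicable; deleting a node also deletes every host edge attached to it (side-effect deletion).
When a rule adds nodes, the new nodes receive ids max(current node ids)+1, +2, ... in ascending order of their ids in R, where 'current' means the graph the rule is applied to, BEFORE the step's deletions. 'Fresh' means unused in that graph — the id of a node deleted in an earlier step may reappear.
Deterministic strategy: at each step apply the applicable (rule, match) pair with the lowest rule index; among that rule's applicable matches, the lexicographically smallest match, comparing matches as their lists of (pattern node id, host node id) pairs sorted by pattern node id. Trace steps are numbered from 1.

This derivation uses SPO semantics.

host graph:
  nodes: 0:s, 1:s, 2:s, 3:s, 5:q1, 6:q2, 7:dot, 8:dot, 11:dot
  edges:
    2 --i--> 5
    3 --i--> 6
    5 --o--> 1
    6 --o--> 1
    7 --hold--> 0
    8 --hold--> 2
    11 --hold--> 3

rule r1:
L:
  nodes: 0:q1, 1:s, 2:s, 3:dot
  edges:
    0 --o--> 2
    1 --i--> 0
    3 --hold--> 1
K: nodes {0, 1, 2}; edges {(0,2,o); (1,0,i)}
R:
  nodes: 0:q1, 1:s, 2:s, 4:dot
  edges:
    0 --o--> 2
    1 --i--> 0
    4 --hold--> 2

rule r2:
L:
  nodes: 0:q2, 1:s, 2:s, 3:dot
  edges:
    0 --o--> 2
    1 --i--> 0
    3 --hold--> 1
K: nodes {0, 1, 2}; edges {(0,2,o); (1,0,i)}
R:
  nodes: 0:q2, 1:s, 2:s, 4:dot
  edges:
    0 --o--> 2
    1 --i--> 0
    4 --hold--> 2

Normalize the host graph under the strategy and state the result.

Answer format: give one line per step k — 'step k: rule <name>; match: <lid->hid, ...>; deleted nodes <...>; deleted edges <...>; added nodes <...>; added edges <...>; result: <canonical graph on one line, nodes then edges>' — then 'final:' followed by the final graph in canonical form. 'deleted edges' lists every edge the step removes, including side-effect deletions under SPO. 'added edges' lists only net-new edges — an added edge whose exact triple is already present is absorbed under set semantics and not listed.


step 1: rule r1; match: 0->5, 1->2, 2->1, 3->8; deleted nodes 8; deleted edges (8,2,hold); added nodes 12; added edges (12,1,hold); result: nodes: 0:s, 1:s, 2:s, 3:s, 5:q1, 6:q2, 7:dot, 11:dot, 12:dot edges: (2,5,i); (3,6,i); (5,1,o); (6,1,o); (7,0,hold); (11,3,hold); (12,1,hold)
step 2: rule r2; match: 0->6, 1->3, 2->1, 3->11; deleted nodes 11; deleted edges (11,3,hold); added nodes 13; added edges (13,1,hold); result: nodes: 0:s, 1:s, 2:s, 3:s, 5:q1, 6:q2, 7:dot, 12:dot, 13:dot edges: (2,5,i); (3,6,i); (5,1,o); (6,1,o); (7,0,hold); (12,1,hold); (13,1,hold)
final:
nodes: 0:s, 1:s, 2:s, 3:s, 5:q1, 6:q2, 7:dot, 12:dot, 13:dot
edges: (2,5,i); (3,6,i); (5,1,o); (6,1,o); (7,0,hold); (12,1,hold); (13,1,hold)


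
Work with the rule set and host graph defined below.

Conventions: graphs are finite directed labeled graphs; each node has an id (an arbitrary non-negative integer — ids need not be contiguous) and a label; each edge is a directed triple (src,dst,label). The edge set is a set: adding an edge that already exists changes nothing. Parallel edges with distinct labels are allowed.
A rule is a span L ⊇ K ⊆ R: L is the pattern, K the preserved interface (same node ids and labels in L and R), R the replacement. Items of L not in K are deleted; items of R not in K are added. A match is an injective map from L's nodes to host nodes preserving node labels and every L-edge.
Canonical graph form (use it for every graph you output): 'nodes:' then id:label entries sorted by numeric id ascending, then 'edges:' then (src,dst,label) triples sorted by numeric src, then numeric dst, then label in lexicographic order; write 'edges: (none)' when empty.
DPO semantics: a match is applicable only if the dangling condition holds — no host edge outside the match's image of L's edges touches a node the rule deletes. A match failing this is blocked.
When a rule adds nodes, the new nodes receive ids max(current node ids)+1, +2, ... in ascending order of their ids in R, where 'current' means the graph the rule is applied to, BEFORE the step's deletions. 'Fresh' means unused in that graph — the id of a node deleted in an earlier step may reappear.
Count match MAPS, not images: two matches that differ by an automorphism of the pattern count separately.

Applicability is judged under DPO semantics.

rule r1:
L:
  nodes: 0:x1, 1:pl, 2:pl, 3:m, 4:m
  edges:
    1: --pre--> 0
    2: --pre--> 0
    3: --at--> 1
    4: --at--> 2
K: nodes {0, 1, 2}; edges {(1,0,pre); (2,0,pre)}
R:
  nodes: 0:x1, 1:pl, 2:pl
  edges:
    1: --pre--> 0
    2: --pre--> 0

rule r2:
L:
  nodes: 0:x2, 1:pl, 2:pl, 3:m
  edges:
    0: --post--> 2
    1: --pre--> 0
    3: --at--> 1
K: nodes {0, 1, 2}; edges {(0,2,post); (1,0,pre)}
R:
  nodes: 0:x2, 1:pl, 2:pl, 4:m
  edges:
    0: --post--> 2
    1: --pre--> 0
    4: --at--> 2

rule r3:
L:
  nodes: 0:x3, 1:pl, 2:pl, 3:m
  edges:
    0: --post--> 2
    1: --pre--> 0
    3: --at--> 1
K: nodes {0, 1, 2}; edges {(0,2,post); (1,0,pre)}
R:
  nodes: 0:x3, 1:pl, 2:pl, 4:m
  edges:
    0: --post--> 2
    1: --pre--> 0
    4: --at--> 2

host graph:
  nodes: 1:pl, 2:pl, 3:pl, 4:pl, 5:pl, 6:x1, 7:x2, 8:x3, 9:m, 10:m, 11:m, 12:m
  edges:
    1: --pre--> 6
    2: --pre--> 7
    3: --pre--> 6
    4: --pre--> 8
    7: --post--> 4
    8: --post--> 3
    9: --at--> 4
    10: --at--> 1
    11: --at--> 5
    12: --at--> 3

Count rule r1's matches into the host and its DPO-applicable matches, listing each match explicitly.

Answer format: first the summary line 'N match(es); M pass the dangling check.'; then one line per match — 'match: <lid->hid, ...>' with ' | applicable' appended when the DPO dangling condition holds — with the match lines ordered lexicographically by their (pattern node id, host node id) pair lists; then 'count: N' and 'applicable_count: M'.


2 match(es); 2 pass the dangling check.
match: 0->6, 1->1, 2->3, 3->10, 4->12 | applicable
match: 0->6, 1->3, 2->1, 3->12, 4->10 | applicable
count: 2
applicable_count: 2


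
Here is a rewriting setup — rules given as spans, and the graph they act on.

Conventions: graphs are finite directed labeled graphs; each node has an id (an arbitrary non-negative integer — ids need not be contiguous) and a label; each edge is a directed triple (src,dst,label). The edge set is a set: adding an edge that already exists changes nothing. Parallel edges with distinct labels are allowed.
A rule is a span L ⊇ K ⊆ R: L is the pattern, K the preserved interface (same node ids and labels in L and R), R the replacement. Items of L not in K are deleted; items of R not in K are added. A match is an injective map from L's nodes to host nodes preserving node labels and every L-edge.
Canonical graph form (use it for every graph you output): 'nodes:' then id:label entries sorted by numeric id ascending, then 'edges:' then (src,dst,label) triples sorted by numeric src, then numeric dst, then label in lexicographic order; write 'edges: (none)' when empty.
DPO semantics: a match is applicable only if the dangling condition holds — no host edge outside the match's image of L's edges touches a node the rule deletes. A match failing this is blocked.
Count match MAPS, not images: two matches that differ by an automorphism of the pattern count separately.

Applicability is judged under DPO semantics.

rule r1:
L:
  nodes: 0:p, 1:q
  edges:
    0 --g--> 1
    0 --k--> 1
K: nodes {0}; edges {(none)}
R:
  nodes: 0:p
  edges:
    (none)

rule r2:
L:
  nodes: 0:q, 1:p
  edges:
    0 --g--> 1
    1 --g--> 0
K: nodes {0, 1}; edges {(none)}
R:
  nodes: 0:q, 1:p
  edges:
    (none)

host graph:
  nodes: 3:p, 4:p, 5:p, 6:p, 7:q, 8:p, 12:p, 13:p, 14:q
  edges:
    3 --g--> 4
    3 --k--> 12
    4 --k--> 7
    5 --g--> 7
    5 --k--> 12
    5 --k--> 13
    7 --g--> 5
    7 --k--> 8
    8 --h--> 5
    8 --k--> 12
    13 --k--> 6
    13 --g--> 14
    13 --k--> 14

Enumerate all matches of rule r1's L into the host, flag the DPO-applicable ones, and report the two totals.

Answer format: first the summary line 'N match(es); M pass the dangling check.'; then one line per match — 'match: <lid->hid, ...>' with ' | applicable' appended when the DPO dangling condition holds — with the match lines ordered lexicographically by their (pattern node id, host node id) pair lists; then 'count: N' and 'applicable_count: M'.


1 match(es); 1 pass the dangling check.
match: 0->13, 1->14 | applicable
count: 1
applicable_count: 1


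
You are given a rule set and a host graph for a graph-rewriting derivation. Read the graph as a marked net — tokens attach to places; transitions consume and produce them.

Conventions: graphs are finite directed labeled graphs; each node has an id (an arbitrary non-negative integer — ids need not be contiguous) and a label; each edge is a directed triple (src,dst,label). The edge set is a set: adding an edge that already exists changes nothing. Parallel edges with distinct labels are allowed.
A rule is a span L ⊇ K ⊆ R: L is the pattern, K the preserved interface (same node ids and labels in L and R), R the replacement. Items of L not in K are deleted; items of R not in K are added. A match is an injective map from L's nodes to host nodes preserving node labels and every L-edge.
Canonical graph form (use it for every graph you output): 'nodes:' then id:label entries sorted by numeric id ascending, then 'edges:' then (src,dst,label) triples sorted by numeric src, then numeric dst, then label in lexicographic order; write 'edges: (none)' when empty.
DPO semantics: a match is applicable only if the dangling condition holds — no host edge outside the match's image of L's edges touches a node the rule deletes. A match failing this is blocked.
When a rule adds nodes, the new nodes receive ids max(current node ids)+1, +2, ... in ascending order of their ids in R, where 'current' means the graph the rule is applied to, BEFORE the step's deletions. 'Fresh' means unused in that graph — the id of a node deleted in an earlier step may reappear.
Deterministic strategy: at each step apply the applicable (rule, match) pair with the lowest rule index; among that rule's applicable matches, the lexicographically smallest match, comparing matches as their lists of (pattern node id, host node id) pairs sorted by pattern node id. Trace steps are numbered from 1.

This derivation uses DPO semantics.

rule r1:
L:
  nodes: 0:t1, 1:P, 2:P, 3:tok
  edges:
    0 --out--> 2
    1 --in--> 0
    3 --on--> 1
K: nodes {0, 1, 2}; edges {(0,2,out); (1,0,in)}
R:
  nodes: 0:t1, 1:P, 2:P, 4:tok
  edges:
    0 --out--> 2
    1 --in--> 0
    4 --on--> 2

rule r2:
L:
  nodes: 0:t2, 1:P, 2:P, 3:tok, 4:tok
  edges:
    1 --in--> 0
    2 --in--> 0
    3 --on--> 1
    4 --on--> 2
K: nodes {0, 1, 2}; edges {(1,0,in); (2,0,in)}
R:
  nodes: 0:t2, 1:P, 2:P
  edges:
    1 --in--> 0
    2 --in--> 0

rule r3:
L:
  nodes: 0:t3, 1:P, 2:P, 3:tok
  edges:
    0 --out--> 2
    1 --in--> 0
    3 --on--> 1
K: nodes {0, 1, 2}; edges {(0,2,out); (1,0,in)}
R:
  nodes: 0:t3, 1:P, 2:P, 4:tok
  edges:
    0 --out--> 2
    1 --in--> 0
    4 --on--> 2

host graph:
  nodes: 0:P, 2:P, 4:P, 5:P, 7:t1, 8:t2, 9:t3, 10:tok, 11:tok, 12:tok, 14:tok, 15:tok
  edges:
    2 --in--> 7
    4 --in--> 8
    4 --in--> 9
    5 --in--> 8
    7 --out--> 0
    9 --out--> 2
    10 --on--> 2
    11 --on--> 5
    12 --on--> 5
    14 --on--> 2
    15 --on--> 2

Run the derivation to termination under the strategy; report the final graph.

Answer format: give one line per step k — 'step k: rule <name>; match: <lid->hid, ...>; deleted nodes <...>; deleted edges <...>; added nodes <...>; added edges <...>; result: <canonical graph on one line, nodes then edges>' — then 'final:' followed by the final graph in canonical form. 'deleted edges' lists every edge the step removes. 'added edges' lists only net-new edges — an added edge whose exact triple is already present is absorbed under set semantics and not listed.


step 1: rule r1; match: 0->7, 1->2, 2->0, 3->10; deleted nodes 10; deleted edges (10,2,on); added nodes 16; added edges (16,0,on); result: nodes: 0:P, 2:P, 4:P, 5:P, 7:t1, 8:t2, 9:t3, 11:tok, 12:tok, 14:tok, 15:tok, 16:tok edges: (2,7,in); (4,8,in); (4,9,in); (5,8,in); (7,0,out); (9,2,out); (11,5,on); (12,5,on); (14,2,on); (15,2,on); (16,0,on)
step 2: rule r1; match: 0->7, 1->2, 2->0, 3->14; deleted nodes 14; deleted edges (14,2,on); added nodes 17; added edges (17,0,on); result: nodes: 0:P, 2:P, 4:P, 5:P, 7:t1, 8:t2, 9:t3, 11:tok, 12:tok, 15:tok, 16:tok, 17:tok edges: (2,7,in); (4,8,in); (4,9,in); (5,8,in); (7,0,out); (9,2,out); (11,5,on); (12,5,on); (15,2,on); (16,0,on); (17,0,on)
step 3: rule r1; match: 0->7, 1->2, 2->0, 3->15; deleted nodes 15; deleted edges (15,2,on); added nodes 18; added edges (18,0,on); result: nodes: 0:P, 2:P, 4:P, 5:P, 7:t1, 8:t2, 9:t3, 11:tok, 12:tok, 16:tok, 17:tok, 18:tok edges: (2,7,in); (4,8,in); (4,9,in); (5,8,in); (7,0,out); (9,2,out); (11,5,on); (12,5,on); (16,0,on); (17,0,on); (18,0,on)
final:
nodes: 0:P, 2:P, 4:P, 5:P, 7:t1, 8:t2, 9:t3, 11:tok, 12:tok, 16:tok, 17:tok, 18:tok
edges: (2,7,in); (4,8,in); (4,9,in); (5,8,in); (7,0,out); (9,2,out); (11,5,on); (12,5,on); (16,0,on); (17,0,on); (18,0,on)


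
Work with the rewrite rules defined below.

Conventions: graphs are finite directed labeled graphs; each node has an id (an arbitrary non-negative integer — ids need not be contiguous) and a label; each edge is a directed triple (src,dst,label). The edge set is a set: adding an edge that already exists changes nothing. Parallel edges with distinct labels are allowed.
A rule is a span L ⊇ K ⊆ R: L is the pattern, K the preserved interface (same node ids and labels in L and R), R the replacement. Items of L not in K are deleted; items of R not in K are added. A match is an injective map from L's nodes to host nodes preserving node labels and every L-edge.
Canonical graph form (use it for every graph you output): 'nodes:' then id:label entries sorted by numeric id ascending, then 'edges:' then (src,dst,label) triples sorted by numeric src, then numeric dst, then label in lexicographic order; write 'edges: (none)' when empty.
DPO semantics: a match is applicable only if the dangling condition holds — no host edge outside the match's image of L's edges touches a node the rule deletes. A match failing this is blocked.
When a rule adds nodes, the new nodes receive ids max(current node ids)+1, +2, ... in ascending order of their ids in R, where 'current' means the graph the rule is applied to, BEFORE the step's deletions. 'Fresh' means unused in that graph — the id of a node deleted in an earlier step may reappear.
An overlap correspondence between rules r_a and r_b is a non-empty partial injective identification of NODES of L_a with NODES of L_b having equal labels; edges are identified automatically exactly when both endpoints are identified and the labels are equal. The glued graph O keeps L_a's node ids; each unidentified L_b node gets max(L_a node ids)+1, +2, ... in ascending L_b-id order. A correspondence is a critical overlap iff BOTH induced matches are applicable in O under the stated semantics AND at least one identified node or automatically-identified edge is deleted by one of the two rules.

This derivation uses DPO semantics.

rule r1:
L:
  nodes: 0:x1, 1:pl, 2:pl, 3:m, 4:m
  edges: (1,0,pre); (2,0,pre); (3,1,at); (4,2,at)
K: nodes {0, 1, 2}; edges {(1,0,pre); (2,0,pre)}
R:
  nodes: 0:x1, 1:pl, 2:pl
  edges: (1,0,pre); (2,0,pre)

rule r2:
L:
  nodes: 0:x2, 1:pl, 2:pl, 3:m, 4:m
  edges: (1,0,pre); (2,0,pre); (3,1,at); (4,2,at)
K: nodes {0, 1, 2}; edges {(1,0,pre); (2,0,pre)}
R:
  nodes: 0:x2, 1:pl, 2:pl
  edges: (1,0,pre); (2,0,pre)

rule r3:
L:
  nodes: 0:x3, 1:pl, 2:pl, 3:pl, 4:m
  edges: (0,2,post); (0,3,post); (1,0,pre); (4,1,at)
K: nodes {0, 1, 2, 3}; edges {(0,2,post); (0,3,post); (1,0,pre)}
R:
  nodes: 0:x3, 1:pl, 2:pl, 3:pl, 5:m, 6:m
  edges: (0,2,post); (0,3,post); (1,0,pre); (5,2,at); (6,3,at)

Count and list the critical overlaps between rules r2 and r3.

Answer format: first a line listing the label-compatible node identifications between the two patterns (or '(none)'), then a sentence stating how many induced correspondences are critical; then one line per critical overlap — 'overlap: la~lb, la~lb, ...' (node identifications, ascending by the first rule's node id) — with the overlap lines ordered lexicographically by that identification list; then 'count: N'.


label-compatible node identifications between L(r2) and L(r3): 1~1, 1~2, 1~3, 2~1, 2~2, 2~3, 3~4, 4~4
6 of the induced correspondences are critical overlaps of r2 and r3.
overlap: 1~1, 2~2, 3~4
overlap: 1~1, 2~3, 3~4
overlap: 1~1, 3~4
overlap: 1~2, 2~1, 4~4
overlap: 1~3, 2~1, 4~4
overlap: 2~1, 4~4
count: 6


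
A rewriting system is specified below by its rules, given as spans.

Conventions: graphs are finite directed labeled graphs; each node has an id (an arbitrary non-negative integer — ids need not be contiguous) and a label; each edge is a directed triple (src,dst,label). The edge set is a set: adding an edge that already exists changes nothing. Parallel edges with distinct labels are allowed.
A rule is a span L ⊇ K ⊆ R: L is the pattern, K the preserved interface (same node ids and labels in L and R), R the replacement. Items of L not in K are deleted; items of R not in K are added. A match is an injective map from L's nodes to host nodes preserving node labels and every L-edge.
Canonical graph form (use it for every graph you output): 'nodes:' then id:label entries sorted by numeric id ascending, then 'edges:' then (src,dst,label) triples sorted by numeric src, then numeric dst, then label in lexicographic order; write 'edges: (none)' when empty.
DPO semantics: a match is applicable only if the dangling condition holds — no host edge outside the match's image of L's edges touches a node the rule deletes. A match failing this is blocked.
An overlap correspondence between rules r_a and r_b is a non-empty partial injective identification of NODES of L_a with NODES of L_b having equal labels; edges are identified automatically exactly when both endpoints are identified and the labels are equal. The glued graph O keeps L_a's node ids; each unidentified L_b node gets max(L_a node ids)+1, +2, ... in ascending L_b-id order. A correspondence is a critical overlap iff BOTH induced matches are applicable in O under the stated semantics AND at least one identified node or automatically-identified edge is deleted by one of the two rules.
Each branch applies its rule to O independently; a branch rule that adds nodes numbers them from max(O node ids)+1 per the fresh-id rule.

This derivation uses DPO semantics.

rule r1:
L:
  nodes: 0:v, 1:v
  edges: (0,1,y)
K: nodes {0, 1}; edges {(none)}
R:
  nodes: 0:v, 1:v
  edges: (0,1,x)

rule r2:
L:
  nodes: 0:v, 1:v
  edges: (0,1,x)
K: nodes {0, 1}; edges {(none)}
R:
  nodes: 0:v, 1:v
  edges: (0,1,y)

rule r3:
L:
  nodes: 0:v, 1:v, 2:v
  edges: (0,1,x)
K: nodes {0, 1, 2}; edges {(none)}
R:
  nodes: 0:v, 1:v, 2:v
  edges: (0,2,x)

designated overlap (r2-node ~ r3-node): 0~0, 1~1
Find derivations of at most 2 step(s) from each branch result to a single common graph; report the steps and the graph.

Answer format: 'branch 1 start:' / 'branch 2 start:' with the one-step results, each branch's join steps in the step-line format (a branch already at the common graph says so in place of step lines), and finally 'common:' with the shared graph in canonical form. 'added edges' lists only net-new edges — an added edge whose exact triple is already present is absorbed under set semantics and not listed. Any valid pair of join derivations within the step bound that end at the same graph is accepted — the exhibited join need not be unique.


branch 1 start:
nodes: 0:v, 1:v, 2:v
edges: (0,1,y)
branch 2 start:
nodes: 0:v, 1:v, 2:v
edges: (0,2,x)
branch 1 step 1: rule r1; match: 0->0, 1->1; deleted nodes (none); deleted edges (0,1,y); added nodes (none); added edges (0,1,x); result: nodes: 0:v, 1:v, 2:v edges: (0,1,x)
branch 2 step 1: rule r3; match: 0->0, 1->2, 2->1; deleted nodes (none); deleted edges (0,2,x); added nodes (none); added edges (0,1,x); result: nodes: 0:v, 1:v, 2:v edges: (0,1,x)
common:
nodes: 0:v, 1:v, 2:v
edges: (0,1,x)


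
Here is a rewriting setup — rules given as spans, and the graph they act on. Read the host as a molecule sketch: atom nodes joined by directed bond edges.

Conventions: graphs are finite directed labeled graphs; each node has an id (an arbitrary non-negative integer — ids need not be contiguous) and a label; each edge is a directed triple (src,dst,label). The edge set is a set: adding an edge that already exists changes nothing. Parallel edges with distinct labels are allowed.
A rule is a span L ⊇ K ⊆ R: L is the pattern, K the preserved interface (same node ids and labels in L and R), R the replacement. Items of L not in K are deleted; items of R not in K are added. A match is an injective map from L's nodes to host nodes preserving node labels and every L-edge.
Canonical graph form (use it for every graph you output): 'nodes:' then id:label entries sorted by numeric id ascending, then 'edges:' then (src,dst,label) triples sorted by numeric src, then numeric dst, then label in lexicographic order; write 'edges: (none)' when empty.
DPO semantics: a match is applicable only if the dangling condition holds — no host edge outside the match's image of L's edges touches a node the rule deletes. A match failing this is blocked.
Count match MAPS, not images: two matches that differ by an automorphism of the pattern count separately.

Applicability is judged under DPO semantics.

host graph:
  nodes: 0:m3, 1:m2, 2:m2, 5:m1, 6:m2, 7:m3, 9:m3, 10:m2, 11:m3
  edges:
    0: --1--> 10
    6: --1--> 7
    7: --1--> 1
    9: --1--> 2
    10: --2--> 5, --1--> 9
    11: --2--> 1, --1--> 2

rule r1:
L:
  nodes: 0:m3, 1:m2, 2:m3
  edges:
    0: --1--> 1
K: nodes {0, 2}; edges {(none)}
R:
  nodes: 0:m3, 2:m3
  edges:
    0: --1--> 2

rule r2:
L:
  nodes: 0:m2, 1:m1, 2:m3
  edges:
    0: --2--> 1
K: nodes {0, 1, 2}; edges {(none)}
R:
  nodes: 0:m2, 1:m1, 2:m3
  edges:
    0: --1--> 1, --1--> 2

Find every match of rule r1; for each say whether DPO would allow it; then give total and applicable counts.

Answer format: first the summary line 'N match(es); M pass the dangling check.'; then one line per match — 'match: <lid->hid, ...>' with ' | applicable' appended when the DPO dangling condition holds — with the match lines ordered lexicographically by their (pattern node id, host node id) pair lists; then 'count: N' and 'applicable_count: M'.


12 match(es); 0 pass the dangling check.
match: 0->0, 1->10, 2->7
match: 0->0, 1->10, 2->9
match: 0->0, 1->10, 2->11
match: 0->7, 1->1, 2->0
match: 0->7, 1->1, 2->9
match: 0->7, 1->1, 2->11
match: 0->9, 1->2, 2->0
match: 0->9, 1->2, 2->7
match: 0->9, 1->2, 2->11
match: 0->11, 1->2, 2->0
match: 0->11, 1->2, 2->7
match: 0->11, 1->2, 2->9
count: 12
applicable_count: 0


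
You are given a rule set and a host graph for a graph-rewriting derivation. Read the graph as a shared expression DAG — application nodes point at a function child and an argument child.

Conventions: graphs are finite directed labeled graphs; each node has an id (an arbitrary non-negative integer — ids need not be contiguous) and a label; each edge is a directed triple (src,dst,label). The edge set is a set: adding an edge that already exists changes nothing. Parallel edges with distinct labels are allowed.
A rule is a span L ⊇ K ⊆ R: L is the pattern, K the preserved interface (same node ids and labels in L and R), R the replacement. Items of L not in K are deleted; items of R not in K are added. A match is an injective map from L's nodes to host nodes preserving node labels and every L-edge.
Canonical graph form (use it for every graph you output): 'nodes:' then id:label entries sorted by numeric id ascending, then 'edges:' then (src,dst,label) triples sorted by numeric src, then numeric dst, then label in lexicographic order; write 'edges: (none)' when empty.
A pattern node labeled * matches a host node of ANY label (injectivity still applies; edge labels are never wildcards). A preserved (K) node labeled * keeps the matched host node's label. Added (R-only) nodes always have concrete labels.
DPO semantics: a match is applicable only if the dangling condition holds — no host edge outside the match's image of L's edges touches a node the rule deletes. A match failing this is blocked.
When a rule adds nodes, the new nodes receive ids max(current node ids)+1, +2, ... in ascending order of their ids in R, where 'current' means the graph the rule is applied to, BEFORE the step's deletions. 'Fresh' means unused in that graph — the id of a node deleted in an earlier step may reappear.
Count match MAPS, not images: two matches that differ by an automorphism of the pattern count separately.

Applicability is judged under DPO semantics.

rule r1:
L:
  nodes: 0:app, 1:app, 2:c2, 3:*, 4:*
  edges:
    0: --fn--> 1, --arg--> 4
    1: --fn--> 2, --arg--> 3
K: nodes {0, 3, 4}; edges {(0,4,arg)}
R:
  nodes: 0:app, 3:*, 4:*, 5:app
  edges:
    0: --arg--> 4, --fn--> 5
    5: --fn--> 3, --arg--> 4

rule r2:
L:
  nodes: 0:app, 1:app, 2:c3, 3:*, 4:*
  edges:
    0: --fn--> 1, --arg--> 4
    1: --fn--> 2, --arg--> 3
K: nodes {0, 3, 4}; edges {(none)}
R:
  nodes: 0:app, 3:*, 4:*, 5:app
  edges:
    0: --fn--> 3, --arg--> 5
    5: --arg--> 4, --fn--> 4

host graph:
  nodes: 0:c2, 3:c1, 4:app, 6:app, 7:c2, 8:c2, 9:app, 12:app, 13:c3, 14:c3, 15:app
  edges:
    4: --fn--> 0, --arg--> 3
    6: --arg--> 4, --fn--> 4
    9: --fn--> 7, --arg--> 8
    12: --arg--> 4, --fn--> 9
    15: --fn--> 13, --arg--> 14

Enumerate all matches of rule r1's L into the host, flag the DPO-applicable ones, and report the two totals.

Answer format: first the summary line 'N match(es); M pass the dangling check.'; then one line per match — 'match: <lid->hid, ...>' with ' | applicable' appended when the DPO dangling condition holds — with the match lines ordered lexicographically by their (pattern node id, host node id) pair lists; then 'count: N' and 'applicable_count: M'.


1 match(es); 1 pass the dangling check.
match: 0->12, 1->9, 2->7, 3->8, 4->4 | applicable
count: 1
applicable_count: 1


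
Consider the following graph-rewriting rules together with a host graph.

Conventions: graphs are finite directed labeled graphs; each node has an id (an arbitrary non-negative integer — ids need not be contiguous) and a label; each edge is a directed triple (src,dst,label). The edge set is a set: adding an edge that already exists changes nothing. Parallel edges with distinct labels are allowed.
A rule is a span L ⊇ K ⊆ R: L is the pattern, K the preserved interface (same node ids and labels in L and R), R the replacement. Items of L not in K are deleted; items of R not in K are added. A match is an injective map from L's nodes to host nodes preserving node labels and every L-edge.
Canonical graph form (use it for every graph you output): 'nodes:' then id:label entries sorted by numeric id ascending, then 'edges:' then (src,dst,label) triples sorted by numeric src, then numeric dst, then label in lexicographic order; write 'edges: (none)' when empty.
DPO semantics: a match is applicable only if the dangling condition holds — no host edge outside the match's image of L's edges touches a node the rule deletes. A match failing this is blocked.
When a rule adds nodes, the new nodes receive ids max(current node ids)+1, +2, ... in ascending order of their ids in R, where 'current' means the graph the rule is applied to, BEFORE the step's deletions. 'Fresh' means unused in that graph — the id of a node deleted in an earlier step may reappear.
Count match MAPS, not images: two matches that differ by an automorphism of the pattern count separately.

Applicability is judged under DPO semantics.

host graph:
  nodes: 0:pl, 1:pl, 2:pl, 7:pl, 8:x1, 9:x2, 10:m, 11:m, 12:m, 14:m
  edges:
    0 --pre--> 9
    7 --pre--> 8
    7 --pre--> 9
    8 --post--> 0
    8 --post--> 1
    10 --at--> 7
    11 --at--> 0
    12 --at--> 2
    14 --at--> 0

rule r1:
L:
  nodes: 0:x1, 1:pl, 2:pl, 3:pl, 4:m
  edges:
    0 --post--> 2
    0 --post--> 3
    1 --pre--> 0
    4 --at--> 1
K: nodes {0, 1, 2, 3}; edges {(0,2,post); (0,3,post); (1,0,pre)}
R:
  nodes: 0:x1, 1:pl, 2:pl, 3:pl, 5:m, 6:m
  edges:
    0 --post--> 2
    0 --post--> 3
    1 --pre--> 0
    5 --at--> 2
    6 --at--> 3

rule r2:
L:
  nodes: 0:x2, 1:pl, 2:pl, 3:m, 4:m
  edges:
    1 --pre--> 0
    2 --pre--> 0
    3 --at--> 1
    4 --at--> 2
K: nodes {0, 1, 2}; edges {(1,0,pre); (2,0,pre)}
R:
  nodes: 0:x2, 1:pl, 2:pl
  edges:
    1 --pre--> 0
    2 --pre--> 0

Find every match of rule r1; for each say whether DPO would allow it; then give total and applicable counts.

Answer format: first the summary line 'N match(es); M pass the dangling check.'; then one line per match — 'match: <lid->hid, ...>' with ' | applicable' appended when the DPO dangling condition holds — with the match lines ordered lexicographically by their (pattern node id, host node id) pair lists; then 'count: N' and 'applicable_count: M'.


2 match(es); 2 pass the dangling check.
match: 0->8, 1->7, 2->0, 3->1, 4->10 | applicable
match: 0->8, 1->7, 2->1, 3->0, 4->10 | applicable
count: 2
applicable_count: 2


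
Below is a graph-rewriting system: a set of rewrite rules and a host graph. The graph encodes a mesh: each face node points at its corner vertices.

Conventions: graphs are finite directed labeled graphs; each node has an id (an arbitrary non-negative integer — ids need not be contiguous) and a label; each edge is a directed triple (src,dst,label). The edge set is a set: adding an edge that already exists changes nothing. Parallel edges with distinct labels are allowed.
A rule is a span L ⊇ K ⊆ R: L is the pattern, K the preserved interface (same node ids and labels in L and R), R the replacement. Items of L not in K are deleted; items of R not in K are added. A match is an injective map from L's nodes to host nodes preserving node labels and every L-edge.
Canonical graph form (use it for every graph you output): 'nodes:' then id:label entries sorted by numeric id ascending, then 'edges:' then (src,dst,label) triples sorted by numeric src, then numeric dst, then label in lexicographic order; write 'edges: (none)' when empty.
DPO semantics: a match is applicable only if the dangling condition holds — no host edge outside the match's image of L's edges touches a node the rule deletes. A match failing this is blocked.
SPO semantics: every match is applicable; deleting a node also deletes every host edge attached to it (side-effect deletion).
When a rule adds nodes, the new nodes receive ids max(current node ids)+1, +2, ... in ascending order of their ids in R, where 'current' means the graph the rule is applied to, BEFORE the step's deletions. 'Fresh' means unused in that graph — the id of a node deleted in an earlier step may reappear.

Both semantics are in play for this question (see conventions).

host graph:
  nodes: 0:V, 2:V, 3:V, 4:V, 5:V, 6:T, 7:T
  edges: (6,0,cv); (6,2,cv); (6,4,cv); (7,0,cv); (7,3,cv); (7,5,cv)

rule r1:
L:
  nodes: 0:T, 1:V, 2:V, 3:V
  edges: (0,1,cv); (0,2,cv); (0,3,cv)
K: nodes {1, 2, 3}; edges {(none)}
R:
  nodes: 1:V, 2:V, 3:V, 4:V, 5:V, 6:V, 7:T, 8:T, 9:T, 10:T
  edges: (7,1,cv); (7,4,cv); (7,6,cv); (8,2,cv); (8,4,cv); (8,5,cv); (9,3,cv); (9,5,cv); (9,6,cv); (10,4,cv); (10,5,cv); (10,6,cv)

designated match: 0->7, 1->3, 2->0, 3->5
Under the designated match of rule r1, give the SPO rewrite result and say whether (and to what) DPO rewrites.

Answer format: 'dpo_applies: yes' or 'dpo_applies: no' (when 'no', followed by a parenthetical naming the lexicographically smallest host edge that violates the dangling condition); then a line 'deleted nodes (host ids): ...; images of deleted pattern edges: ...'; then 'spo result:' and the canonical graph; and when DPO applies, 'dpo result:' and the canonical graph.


dpo_applies: yes
deleted nodes (host ids): 7; images of deleted pattern edges: (7,0,cv); (7,3,cv); (7,5,cv)
spo result:
nodes: 0:V, 2:V, 3:V, 4:V, 5:V, 6:T, 8:V, 9:V, 10:V, 11:T, 12:T, 13:T, 14:T
edges: (6,0,cv); (6,2,cv); (6,4,cv); (11,3,cv); (11,8,cv); (11,10,cv); (12,0,cv); (12,8,cv); (12,9,cv); (13,5,cv); (13,9,cv); (13,10,cv); (14,8,cv); (14,9,cv); (14,10,cv)
dpo result:
nodes: 0:V, 2:V, 3:V, 4:V, 5:V, 6:T, 8:V, 9:V, 10:V, 11:T, 12:T, 13:T, 14:T
edges: (6,0,cv); (6,2,cv); (6,4,cv); (11,3,cv); (11,8,cv); (11,10,cv); (12,0,cv); (12,8,cv); (12,9,cv); (13,5,cv); (13,9,cv); (13,10,cv); (14,8,cv); (14,9,cv); (14,10,cv)


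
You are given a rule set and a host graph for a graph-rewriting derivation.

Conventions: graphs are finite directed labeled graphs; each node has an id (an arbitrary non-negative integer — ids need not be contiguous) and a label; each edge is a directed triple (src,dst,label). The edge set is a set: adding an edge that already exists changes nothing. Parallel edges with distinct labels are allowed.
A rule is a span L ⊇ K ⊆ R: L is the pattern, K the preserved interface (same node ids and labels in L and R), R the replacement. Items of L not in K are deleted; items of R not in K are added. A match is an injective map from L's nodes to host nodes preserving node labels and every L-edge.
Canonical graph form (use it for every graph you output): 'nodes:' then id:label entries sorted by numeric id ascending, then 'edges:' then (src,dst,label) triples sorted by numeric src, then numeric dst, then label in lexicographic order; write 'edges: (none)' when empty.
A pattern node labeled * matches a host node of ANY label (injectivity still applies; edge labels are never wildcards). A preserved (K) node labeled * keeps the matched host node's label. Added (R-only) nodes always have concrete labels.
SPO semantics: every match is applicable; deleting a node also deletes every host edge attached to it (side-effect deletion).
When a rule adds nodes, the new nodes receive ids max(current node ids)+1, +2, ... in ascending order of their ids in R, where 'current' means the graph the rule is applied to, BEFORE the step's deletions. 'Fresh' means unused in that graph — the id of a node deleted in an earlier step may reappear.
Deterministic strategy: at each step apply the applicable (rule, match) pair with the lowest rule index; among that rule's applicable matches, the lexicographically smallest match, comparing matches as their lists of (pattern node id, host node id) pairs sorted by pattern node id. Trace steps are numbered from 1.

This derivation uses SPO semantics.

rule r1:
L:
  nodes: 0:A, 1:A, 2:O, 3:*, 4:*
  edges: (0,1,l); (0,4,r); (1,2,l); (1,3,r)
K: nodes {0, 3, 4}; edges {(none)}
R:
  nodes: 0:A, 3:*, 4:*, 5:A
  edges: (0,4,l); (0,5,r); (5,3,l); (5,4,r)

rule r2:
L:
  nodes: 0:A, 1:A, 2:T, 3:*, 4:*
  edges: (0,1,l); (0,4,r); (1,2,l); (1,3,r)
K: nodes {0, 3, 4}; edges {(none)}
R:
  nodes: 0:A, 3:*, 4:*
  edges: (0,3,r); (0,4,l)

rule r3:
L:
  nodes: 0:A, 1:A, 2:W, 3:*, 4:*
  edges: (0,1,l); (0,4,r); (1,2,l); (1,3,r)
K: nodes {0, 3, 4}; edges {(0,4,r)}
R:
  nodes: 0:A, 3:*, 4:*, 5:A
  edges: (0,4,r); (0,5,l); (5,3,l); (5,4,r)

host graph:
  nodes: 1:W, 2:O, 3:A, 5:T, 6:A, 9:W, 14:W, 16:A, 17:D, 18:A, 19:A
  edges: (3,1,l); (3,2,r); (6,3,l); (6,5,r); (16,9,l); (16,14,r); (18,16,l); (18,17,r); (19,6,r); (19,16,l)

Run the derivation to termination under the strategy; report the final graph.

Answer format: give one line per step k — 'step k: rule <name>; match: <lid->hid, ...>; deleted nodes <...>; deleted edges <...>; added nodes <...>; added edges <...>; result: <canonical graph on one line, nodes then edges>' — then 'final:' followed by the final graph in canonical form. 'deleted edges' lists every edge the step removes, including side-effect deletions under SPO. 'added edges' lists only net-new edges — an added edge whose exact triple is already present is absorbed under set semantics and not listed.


step 1: rule r3; match: 0->6, 1->3, 2->1, 3->2, 4->5; deleted nodes 1, 3; deleted edges (3,1,l); (3,2,r); (6,3,l); added nodes 20; added edges (6,20,l); (20,2,l); (20,5,r); result: nodes: 2:O, 5:T, 6:A, 9:W, 14:W, 16:A, 17:D, 18:A, 19:A, 20:A edges: (6,5,r); (6,20,l); (16,9,l); (16,14,r); (18,16,l); (18,17,r); (19,6,r); (19,16,l); (20,2,l); (20,5,r)
step 2: rule r3; match: 0->18, 1->16, 2->9, 3->14, 4->17; deleted nodes 9, 16; deleted edges (16,9,l); (16,14,r); (18,16,l); (19,16,l); added nodes 21; added edges (18,21,l); (21,14,l); (21,17,r); result: nodes: 2:O, 5:T, 6:A, 14:W, 17:D, 18:A, 19:A, 20:A, 21:A edges: (6,5,r); (6,20,l); (18,17,r); (18,21,l); (19,6,r); (20,2,l); (20,5,r); (21,14,l); (21,17,r)
final:
nodes: 2:O, 5:T, 6:A, 14:W, 17:D, 18:A, 19:A, 20:A, 21:A
edges: (6,5,r); (6,20,l); (18,17,r); (18,21,l); (19,6,r); (20,2,l); (20,5,r); (21,14,l); (21,17,r)
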